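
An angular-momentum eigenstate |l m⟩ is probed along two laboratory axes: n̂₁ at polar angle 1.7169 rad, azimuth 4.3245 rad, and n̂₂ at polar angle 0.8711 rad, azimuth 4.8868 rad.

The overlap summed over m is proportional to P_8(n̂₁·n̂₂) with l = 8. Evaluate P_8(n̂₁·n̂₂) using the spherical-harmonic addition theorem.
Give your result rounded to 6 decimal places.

Addition theorem: P_8(cos γ) = (4π/17) Σ_m Y*_{lm}(Ω₁) Y_{lm}(Ω₂), m = −8…8:
  term(m=-8) = -0.00608 + 0.02796j   from Y*(Ω₁)=-0.47275 - 0.01820j, Y(Ω₂)=0.01056 - 0.05955j
  term(m=-7) = 0.03973 - 0.04046j   from Y*(Ω₁)=-0.11517 + 0.25354j, Y(Ω₂)=-0.19131 - 0.06982j
  term(m=-6) = 0.09232 - 0.02183j   from Y*(Ω₁)=-0.16526 - 0.17509j, Y(Ω₂)=-0.19725 + 0.34107j
  term(m=-5) = -0.12584 - 0.04312j   from Y*(Ω₁)=-0.28073 + 0.10845j, Y(Ω₂)=0.33842 + 0.28432j
  term(m=-4) = -0.01574 - 0.01953j   from Y*(Ω₁)=0.00298 - 0.15494j, Y(Ω₂)=0.12404 - 0.10398j
  term(m=-3) = -0.00953 - 0.08168j   from Y*(Ω₁)=-0.27890 - 0.12027j, Y(Ω₂)=0.13530 + 0.23454j
  term(m=-2) = 0.01598 - 0.03340j   from Y*(Ω₁)=0.08191 - 0.08035j, Y(Ω₂)=0.30322 - 0.11028j
  term(m=-1) = 0.03411 - 0.02149j   from Y*(Ω₁)=-0.11460 - 0.28048j, Y(Ω₂)=0.02309 + 0.13104j
  term(m=+0) = 0.03536 + 0.00000j   from Y*(Ω₁)=0.10263 + 0.00000j, Y(Ω₂)=0.34454 + 0.00000j
  term(m=+1) = 0.03411 + 0.02149j   from Y*(Ω₁)=0.11460 - 0.28048j, Y(Ω₂)=-0.02309 + 0.13104j
  term(m=+2) = 0.01598 + 0.03340j   from Y*(Ω₁)=0.08191 + 0.08035j, Y(Ω₂)=0.30322 + 0.11028j
  term(m=+3) = -0.00953 + 0.08168j   from Y*(Ω₁)=0.27890 - 0.12027j, Y(Ω₂)=-0.13530 + 0.23454j
  term(m=+4) = -0.01574 + 0.01953j   from Y*(Ω₁)=0.00298 + 0.15494j, Y(Ω₂)=0.12404 + 0.10398j
  term(m=+5) = -0.12584 + 0.04312j   from Y*(Ω₁)=0.28073 + 0.10845j, Y(Ω₂)=-0.33842 + 0.28432j
  term(m=+6) = 0.09232 + 0.02183j   from Y*(Ω₁)=-0.16526 + 0.17509j, Y(Ω₂)=-0.19725 - 0.34107j
  term(m=+7) = 0.03973 + 0.04046j   from Y*(Ω₁)=0.11517 + 0.25354j, Y(Ω₂)=0.19131 - 0.06982j
  term(m=+8) = -0.00608 - 0.02796j   from Y*(Ω₁)=-0.47275 + 0.01820j, Y(Ω₂)=0.01056 + 0.05955j
Σ over m = 0.08527 + 0.00000j; ×(4π/17) → 0.06303 + 0.00000j. Real part: 0.063028

0.063028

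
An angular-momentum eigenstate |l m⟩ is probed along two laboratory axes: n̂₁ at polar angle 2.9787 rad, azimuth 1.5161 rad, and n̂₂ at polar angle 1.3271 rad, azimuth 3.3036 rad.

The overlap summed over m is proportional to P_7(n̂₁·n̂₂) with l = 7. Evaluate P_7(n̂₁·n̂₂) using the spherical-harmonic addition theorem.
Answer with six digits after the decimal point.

Summing Y*_{l m}(θ₁,φ₁)·Y_{l m}(θ₂,φ₂) over m ∈ [−7, 7]; prefactor 4π/(2·7+1) = 0.837758:
  m=-7: Y*=-0.000001-0.000001i  Y=-0.171458+0.367297i  product +0.000001+0.000000i
  m=-6: Y*=+0.000032-0.000011i  Y=+0.212538-0.311499i  product +0.000003-0.000012i
  m=-5: Y*=+0.000130+0.000462i  Y=+0.052941-0.055616i  product +0.000033+0.000017i
  m=-4: Y*=-0.004722+0.001050i  Y=-0.280874+0.212650i  product +0.001103-0.001299i
  m=-3: Y*=-0.005728-0.034595i  Y=+0.031997-0.016903i  product -0.000768-0.001010i
  m=-2: Y*=+0.175452-0.019270i  Y=+0.306046-0.102786i  product +0.051716-0.023931i
  m=-1: Y*=+0.030115+0.550033i  Y=-0.077487+0.012665i  product -0.009299-0.042239i
  m=+0: Y*=-0.722468-0.000000i  Y=-0.311810+0.000000i  product +0.225273+0.000000i
  m=+1: Y*=-0.030115+0.550033i  Y=+0.077487+0.012665i  product -0.009299+0.042239i
  m=+2: Y*=+0.175452+0.019270i  Y=+0.306046+0.102786i  product +0.051716+0.023931i
  m=+3: Y*=+0.005728-0.034595i  Y=-0.031997-0.016903i  product -0.000768+0.001010i
  m=+4: Y*=-0.004722-0.001050i  Y=-0.280874-0.212650i  product +0.001103+0.001299i
  m=+5: Y*=-0.000130+0.000462i  Y=-0.052941-0.055616i  product +0.000033-0.000017i
  m=+6: Y*=+0.000032+0.000011i  Y=+0.212538+0.311499i  product +0.000003+0.000012i
  m=+7: Y*=+0.000001-0.000001i  Y=+0.171458+0.367297i  product +0.000001-0.000000i
Σ over m = +0.310848+0.000000i; ×(4π/15) → +0.260416+0.000000i. Real part: 0.260416

0.260416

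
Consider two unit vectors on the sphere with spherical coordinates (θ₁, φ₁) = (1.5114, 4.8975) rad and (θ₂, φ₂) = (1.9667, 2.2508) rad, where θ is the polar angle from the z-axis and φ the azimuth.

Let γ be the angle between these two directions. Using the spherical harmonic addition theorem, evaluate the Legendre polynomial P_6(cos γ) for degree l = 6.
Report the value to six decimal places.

-0.414463

Addition theorem: P_6(cos γ) = (4π/13) Σ_m Y*_{lm}(Ω₁) Y_{lm}(Ω₂), m = −6…6:
  [-6]  conj(Y_{6,-6})(Ω₁) = -0.21226 - 0.42828j ; Y_{6,-6}(Ω₂) = 0.17614 - 0.24039j ; Δ = -0.14034 - 0.02441j
  [-5]  conj(Y_{6,-5})(Ω₁) = 0.07867 - 0.05922j ; Y_{6,-5}(Ω₂) = -0.11027 - 0.41717j ; Δ = -0.03338 - 0.02629j
  [-4]  conj(Y_{6,-4})(Ω₁) = -0.25138 - 0.22973j ; Y_{6,-4}(Ω₂) = -0.15002 - 0.06728j ; Δ = 0.02226 + 0.05138j
  [-3]  conj(Y_{6,-3})(Ω₁) = 0.06005 - 0.09678j ; Y_{6,-3}(Ω₂) = 0.24005 - 0.12170j ; Δ = 0.00264 - 0.03054j
  [-2]  conj(Y_{6,-2})(Ω₁) = -0.28349 - 0.11003j ; Y_{6,-2}(Ω₂) = 0.05494 - 0.25677j ; Δ = -0.04383 + 0.06675j
  [-1]  conj(Y_{6,-1})(Ω₁) = 0.02199 - 0.11745j ; Y_{6,-1}(Ω₂) = 0.11690 + 0.14456j ; Δ = 0.01955 - 0.01055j
  [+0]  conj(Y_{6,0})(Ω₁) = -0.29457 + 0.00000j ; Y_{6,0}(Ω₂) = 0.28024 + 0.00000j ; Δ = -0.08255 + 0.00000j
  [+1]  conj(Y_{6,1})(Ω₁) = -0.02199 - 0.11745j ; Y_{6,1}(Ω₂) = -0.11690 + 0.14456j ; Δ = 0.01955 + 0.01055j
  [+2]  conj(Y_{6,2})(Ω₁) = -0.28349 + 0.11003j ; Y_{6,2}(Ω₂) = 0.05494 + 0.25677j ; Δ = -0.04383 - 0.06675j
  [+3]  conj(Y_{6,3})(Ω₁) = -0.06005 - 0.09678j ; Y_{6,3}(Ω₂) = -0.24005 - 0.12170j ; Δ = 0.00264 + 0.03054j
  [+4]  conj(Y_{6,4})(Ω₁) = -0.25138 + 0.22973j ; Y_{6,4}(Ω₂) = -0.15002 + 0.06728j ; Δ = 0.02226 - 0.05138j
  [+5]  conj(Y_{6,5})(Ω₁) = -0.07867 - 0.05922j ; Y_{6,5}(Ω₂) = 0.11027 - 0.41717j ; Δ = -0.03338 + 0.02629j
  [+6]  conj(Y_{6,6})(Ω₁) = -0.21226 + 0.42828j ; Y_{6,6}(Ω₂) = 0.17614 + 0.24039j ; Δ = -0.14034 + 0.02441j
Σ over m = -0.42876 + 0.00000j; ×(4π/13) → -0.41446 + 0.00000j. Real part: -0.414463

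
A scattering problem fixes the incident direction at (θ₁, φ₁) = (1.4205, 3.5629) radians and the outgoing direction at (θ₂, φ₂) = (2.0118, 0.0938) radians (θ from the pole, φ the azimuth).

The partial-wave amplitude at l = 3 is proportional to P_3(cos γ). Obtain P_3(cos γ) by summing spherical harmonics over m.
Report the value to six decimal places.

-0.521359

Summing Y*_{l m}(θ₁,φ₁)·Y_{l m}(θ₂,φ₂) over m ∈ [−3, 3]; prefactor 4π/(2·3+1) = 1.795196:
  m=-3: (-0.121821, -0.384432) × (0.296424, -0.085688) = (-0.069052, -0.103517)  (running Σ = (-0.069052, -0.103517))
  m=-2: (0.099556, 0.111654) × (-0.350492, 0.066535) = (-0.042322, -0.032510)  (running Σ = (-0.111374, -0.136026))
  m=-1: (0.258908, 0.116027) × (-0.025899, 0.002436) = (-0.006988, -0.002374)  (running Σ = (-0.118362, -0.138400))
  m=0: (-0.161365, -0.000000) × (0.332756, 0.000000) = (-0.053695, -0.000000)  (running Σ = (-0.172057, -0.138400))
  m=1: (-0.258908, 0.116027) × (0.025899, 0.002436) = (-0.006988, 0.002374)  (running Σ = (-0.179045, -0.136026))
  m=2: (0.099556, -0.111654) × (-0.350492, -0.066535) = (-0.042322, 0.032510)  (running Σ = (-0.221368, -0.103517))
  m=3: (0.121821, -0.384432) × (-0.296424, -0.085688) = (-0.069052, 0.103517)  (running Σ = (-0.290419, 0.000000))
Total Σ_m = (-0.290419, 0.000000). Multiply by 1.795196: (-0.521359, 0.000000). P_3(cos γ) = -0.521359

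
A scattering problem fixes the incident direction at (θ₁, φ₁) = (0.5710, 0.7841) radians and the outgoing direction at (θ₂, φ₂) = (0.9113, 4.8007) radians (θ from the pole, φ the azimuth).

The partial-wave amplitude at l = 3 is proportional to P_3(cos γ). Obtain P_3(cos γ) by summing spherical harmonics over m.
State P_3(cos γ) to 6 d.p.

Addition theorem: P_3(cos γ) = (4π/7) Σ_m Y*_{lm}(Ω₁) Y_{lm}(Ω₂), m = −3…3:
  [-3]  conj(Y_{3,-3})(Ω₁) = (-0.046396, 0.046759) ; Y_{3,-3}(Ω₂) = (-0.053925, -0.198757) ; Δ = (0.011796, 0.006700)
  [-2]  conj(Y_{3,-2})(Ω₁) = (0.000652, 0.251174) ; Y_{3,-2}(Ω₂) = (-0.385018, 0.068719) ; Δ = (-0.017511, -0.096662)
  [-1]  conj(Y_{3,-1})(Ω₁) = (0.314055, 0.313240) ; Y_{3,-1}(Ω₂) = (0.019758, 0.223152) ; Δ = (-0.063695, 0.076271)
  [+0]  conj(Y_{3,0})(Ω₁) = (0.169372, -0.000000) ; Y_{3,0}(Ω₂) = (-0.256748, 0.000000) ; Δ = (-0.043486, 0.000000)
  [+1]  conj(Y_{3,1})(Ω₁) = (-0.314055, 0.313240) ; Y_{3,1}(Ω₂) = (-0.019758, 0.223152) ; Δ = (-0.063695, -0.076271)
  [+2]  conj(Y_{3,2})(Ω₁) = (0.000652, -0.251174) ; Y_{3,2}(Ω₂) = (-0.385018, -0.068719) ; Δ = (-0.017511, 0.096662)
  [+3]  conj(Y_{3,3})(Ω₁) = (0.046396, 0.046759) ; Y_{3,3}(Ω₂) = (0.053925, -0.198757) ; Δ = (0.011796, -0.006700)
Accumulated sum (-0.182308, -0.000000); after 4π/(2l+1) scaling, (-0.327279, -0.000000) ⇒ P_3 = -0.327279

-0.327279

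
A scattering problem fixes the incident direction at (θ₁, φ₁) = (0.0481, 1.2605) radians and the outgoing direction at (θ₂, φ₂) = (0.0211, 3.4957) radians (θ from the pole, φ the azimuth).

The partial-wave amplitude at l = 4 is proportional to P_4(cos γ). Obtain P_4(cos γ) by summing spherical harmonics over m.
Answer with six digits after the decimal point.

Term-by-term m-sum for l=4 (normalisation 4π/9 = 1.396263):
  m=-4: +0.000001-0.000002i × +0.000000-0.000000i = -0.000000-0.000000i  (running Σ = -0.000000-0.000000i)
  m=-3: -0.000111-0.000083i × -0.000006+0.000010i = +0.000000-0.000000i  (running Σ = +0.000000-0.000000i)
  m=-2: -0.003765+0.002691i × +0.000678-0.000581i = -0.000001+0.000004i  (running Σ = -0.000001+0.000004i)
  m=-1: +0.027638+0.086191i × -0.037411+0.013830i = -0.002226-0.002842i  (running Σ = -0.002227-0.002838i)
  m=0: +0.836522-0.000000i × +0.844402+0.000000i = +0.706360+0.000000i  (running Σ = +0.704133-0.002838i)
  m=1: -0.027638+0.086191i × +0.037411+0.013830i = -0.002226+0.002842i  (running Σ = +0.701907+0.000004i)
  m=2: -0.003765-0.002691i × +0.000678+0.000581i = -0.000001-0.000004i  (running Σ = +0.701906-0.000000i)
  m=3: +0.000111-0.000083i × +0.000006+0.000010i = +0.000000+0.000000i  (running Σ = +0.701906-0.000000i)
  m=4: +0.000001+0.000002i × +0.000000+0.000000i = -0.000000+0.000000i  (running Σ = +0.701906-0.000000i)
Accumulated sum +0.701906-0.000000i; after 4π/(2l+1) scaling, +0.980046-0.000000i ⇒ P_4 = 0.980046

0.980046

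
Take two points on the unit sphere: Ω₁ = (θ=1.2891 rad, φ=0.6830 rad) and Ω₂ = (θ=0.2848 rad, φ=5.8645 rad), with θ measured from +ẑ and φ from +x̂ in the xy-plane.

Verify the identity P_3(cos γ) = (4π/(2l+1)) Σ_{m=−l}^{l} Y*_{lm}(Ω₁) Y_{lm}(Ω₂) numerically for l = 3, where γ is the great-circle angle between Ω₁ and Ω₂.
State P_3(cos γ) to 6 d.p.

Expand P_3 via completeness: Σ_{m} conj(Y_{3,m}) at Ω₁ times Y_{3,m} at Ω₂ —
  m=-3: -0.17018 + 0.32832j × 0.00286 + 0.00880j = -0.00338 - 0.00056j  (running Σ = -0.00338 - 0.00056j)
  m=-2: 0.05331 + 0.25667j × 0.05183 + 0.05752j = -0.01200 + 0.01637j  (running Σ = -0.01538 + 0.01581j)
  m=-1: -0.14776 - 0.12022j × 0.29909 + 0.13310j = -0.02819 - 0.05562j  (running Σ = -0.04357 - 0.03981j)
  m=0: -0.27113 + 0.00000j × 0.57493 + 0.00000j = -0.15588 + 0.00000j  (running Σ = -0.19945 - 0.03981j)
  m=1: 0.14776 - 0.12022j × -0.29909 + 0.13310j = -0.02819 + 0.05562j  (running Σ = -0.22764 + 0.01581j)
  m=2: 0.05331 - 0.25667j × 0.05183 - 0.05752j = -0.01200 - 0.01637j  (running Σ = -0.23964 - 0.00056j)
  m=3: 0.17018 + 0.32832j × -0.00286 + 0.00880j = -0.00338 + 0.00056j  (running Σ = -0.24302 + 0.00000j)
Σ over m = -0.24302 + 0.00000j; ×(4π/7) → -0.43627 + 0.00000j. Real part: -0.436269

-0.436269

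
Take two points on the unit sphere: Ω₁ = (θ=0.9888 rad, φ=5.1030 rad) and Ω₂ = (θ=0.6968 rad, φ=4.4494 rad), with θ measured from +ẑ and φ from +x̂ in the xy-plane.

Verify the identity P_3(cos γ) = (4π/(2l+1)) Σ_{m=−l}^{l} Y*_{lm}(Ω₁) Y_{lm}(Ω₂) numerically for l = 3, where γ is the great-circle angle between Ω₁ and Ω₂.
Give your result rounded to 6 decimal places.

0.249303

Summing Y*_{l m}(θ₁,φ₁)·Y_{l m}(θ₂,φ₂) over m ∈ [−3, 3]; prefactor 4π/(2·3+1) = 1.795196:
  term(m=-3) = (-0.010198, 0.024808)   from Y*(Ω₁)=(-0.224119, 0.094482), Y(Ω₂)=(0.078258, -0.077702)
  term(m=-2) = (0.032973, 0.122177)   from Y*(Ω₁)=(-0.278362, -0.276047), Y(Ω₂)=(-0.279171, -0.162066)
  term(m=-1) = (0.044068, 0.033752)   from Y*(Ω₁)=(0.052508, -0.127518), Y(Ω₂)=(-0.104639, 0.388669)
  term(m=+0) = (0.005186, 0.000000)   from Y*(Ω₁)=(-0.305481, -0.000000), Y(Ω₂)=(-0.016978, 0.000000)
  term(m=+1) = (0.044068, -0.033752)   from Y*(Ω₁)=(-0.052508, -0.127518), Y(Ω₂)=(0.104639, 0.388669)
  term(m=+2) = (0.032973, -0.122177)   from Y*(Ω₁)=(-0.278362, 0.276047), Y(Ω₂)=(-0.279171, 0.162066)
  term(m=+3) = (-0.010198, -0.024808)   from Y*(Ω₁)=(0.224119, 0.094482), Y(Ω₂)=(-0.078258, -0.077702)
Accumulated sum (0.138872, -0.000000); after 4π/(2l+1) scaling, (0.249303, -0.000000) ⇒ P_3 = 0.249303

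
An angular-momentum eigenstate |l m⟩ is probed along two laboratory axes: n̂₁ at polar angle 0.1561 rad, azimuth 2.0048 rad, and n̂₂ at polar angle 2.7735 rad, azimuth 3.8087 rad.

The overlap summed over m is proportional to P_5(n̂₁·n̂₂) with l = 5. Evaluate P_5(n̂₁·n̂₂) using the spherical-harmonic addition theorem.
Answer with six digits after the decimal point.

Expand P_5 via completeness: Σ_{m} conj(Y_{5,m}) at Ω₁ times Y_{5,m} at Ω₂ —
  term(m=-5) = (-0.000000, -0.000000)   from Y*(Ω₁)=(-0.000035, -0.000024), Y(Ω₂)=(0.002748, -0.000540)
  term(m=-4) = (-0.000012, 0.000016)   from Y*(Ω₁)=(-0.000139, 0.000835), Y(Ω₂)=(0.020436, 0.010462)
  term(m=-3) = (0.000717, 0.000853)   from Y*(Ω₁)=(0.009753, -0.002687), Y(Ω₂)=(0.045977, 0.100111)
  term(m=-2) = (0.022988, -0.011568)   from Y*(Ω₁)=(-0.050412, -0.059513), Y(Ω₂)=(-0.077335, 0.320764)
  term(m=-1) = (-0.045961, -0.193587)   from Y*(Ω₁)=(-0.153594, 0.331395), Y(Ω₂)=(-0.427950, 0.337035)
  term(m=+0) = (-0.152090, 0.000000)   from Y*(Ω₁)=(0.772109, -0.000000), Y(Ω₂)=(-0.196980, 0.000000)
  term(m=+1) = (-0.045961, 0.193587)   from Y*(Ω₁)=(0.153594, 0.331395), Y(Ω₂)=(0.427950, 0.337035)
  term(m=+2) = (0.022988, 0.011568)   from Y*(Ω₁)=(-0.050412, 0.059513), Y(Ω₂)=(-0.077335, -0.320764)
  term(m=+3) = (0.000717, -0.000853)   from Y*(Ω₁)=(-0.009753, -0.002687), Y(Ω₂)=(-0.045977, 0.100111)
  term(m=+4) = (-0.000012, -0.000016)   from Y*(Ω₁)=(-0.000139, -0.000835), Y(Ω₂)=(0.020436, -0.010462)
  term(m=+5) = (-0.000000, 0.000000)   from Y*(Ω₁)=(0.000035, -0.000024), Y(Ω₂)=(-0.002748, -0.000540)
Total Σ_m = (-0.196625, -0.000000). Multiply by 1.142397: (-0.224624, -0.000000). P_5(cos γ) = -0.224624

-0.224624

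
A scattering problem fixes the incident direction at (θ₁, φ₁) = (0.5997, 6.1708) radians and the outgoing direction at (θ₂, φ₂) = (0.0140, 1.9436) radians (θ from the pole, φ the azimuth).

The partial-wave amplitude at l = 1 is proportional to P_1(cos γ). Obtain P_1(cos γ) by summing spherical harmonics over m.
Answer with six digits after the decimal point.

0.821739

Summing Y*_{l m}(θ₁,φ₁)·Y_{l m}(θ₂,φ₂) over m ∈ [−1, 1]; prefactor 4π/(2·1+1) = 4.188790:
  m=-1: Y*=+0.193765-0.021868i  Y=-0.001762-0.004505i  product -0.000440-0.000834i
  m=+0: Y*=+0.403344-0.000000i  Y=+0.488555+0.000000i  product +0.197055+0.000000i
  m=+1: Y*=-0.193765-0.021868i  Y=+0.001762-0.004505i  product -0.000440+0.000834i
Accumulated sum +0.196176+0.000000i; after 4π/(2l+1) scaling, +0.821739+0.000000i ⇒ P_1 = 0.821739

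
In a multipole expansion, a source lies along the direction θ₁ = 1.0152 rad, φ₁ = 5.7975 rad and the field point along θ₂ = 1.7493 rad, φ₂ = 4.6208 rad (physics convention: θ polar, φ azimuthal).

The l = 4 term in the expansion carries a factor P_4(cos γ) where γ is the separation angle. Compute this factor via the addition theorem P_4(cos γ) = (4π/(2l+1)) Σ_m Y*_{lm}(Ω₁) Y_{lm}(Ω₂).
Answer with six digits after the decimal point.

Summing Y*_{l m}(θ₁,φ₁)·Y_{l m}(θ₂,φ₂) over m ∈ [−4, 4]; prefactor 4π/(2·4+1) = 1.396263:
  m=-4: -0.083790-0.214790i × +0.387525+0.148684i = -0.000535-0.095695i  (running Σ = -0.000535-0.095695i)
  m=-3: +0.045949-0.402234i × -0.057471+0.203871i = +0.079363+0.032484i  (running Σ = +0.078828-0.063211i)
  m=-2: +0.129061-0.188880i × +0.248256+0.045991i = +0.040727-0.040955i  (running Σ = +0.119555-0.104166i)
  m=-1: -0.197338+0.104166i × -0.021013+0.228790i = -0.019685-0.047338i  (running Σ = +0.099870-0.151504i)
  m=0: -0.278978-0.000000i × +0.220985+0.000000i = -0.061650-0.000000i  (running Σ = +0.038220-0.151504i)
  m=1: +0.197338+0.104166i × +0.021013+0.228790i = -0.019685+0.047338i  (running Σ = +0.018534-0.104166i)
  m=2: +0.129061+0.188880i × +0.248256-0.045991i = +0.040727+0.040955i  (running Σ = +0.059261-0.063211i)
  m=3: -0.045949-0.402234i × +0.057471+0.203871i = +0.079363-0.032484i  (running Σ = +0.138624-0.095695i)
  m=4: -0.083790+0.214790i × +0.387525-0.148684i = -0.000535+0.095695i  (running Σ = +0.138089-0.000000i)
Total Σ_m = +0.138089-0.000000i. Multiply by 1.396263: +0.192809-0.000000i. P_4(cos γ) = 0.192809

0.192809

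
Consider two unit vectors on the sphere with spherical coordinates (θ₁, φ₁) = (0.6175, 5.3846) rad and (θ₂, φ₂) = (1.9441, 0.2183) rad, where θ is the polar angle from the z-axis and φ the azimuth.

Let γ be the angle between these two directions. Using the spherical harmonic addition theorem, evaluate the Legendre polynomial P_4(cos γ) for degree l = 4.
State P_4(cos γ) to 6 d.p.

Expand P_4 via completeness: Σ_{m} conj(Y_{4,m}) at Ω₁ times Y_{4,m} at Ω₂ —
  [-4]  conj(Y_{4,-4})(Ω₁) = -0.04472 + 0.02176j ; Y_{4,-4}(Ω₂) = 0.21368 - 0.25494j ; Δ = -0.00401 + 0.01605j
  [-3]  conj(Y_{4,-3})(Ω₁) = -0.17872 - 0.08542j ; Y_{4,-3}(Ω₂) = -0.29227 + 0.22445j ; Δ = 0.07141 - 0.01515j
  [-2]  conj(Y_{4,-2})(Ω₁) = -0.09196 - 0.39925j ; Y_{4,-2}(Ω₂) = -0.01813 + 0.00846j ; Δ = 0.00505 + 0.00646j
  [-1]  conj(Y_{4,-1})(Ω₁) = 0.22993 - 0.28891j ; Y_{4,-1}(Ω₂) = 0.32449 - 0.07198j ; Δ = 0.05381 - 0.11030j
  [+0]  conj(Y_{4,0})(Ω₁) = -0.15615 + 0.00000j ; Y_{4,0}(Ω₂) = -0.03924 + 0.00000j ; Δ = 0.00613 + 0.00000j
  [+1]  conj(Y_{4,1})(Ω₁) = -0.22993 - 0.28891j ; Y_{4,1}(Ω₂) = -0.32449 - 0.07198j ; Δ = 0.05381 + 0.11030j
  [+2]  conj(Y_{4,2})(Ω₁) = -0.09196 + 0.39925j ; Y_{4,2}(Ω₂) = -0.01813 - 0.00846j ; Δ = 0.00505 - 0.00646j
  [+3]  conj(Y_{4,3})(Ω₁) = 0.17872 - 0.08542j ; Y_{4,3}(Ω₂) = 0.29227 + 0.22445j ; Δ = 0.07141 + 0.01515j
  [+4]  conj(Y_{4,4})(Ω₁) = -0.04472 - 0.02176j ; Y_{4,4}(Ω₂) = 0.21368 + 0.25494j ; Δ = -0.00401 - 0.01605j
Σ over m = 0.25864 - 0.00000j; ×(4π/9) → 0.36113 - 0.00000j. Real part: 0.361130

0.361130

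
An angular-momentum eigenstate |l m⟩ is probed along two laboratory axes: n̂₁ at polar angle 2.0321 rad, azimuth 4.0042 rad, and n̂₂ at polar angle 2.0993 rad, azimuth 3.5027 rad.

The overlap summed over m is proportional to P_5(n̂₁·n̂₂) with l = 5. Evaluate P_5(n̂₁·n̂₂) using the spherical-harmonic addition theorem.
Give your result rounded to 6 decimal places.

-0.024674

Expand P_5 via completeness: Σ_{m} conj(Y_{5,m}) at Ω₁ times Y_{5,m} at Ω₂ —
  m=-5: Y*=(0.103909, 0.246213)  Y=(0.051845, 0.216787)  product (-0.047989, 0.035291)
  m=-4: Y*=(0.400198, 0.127681)  Y=(-0.051872, 0.408300)  product (-0.072891, 0.156778)
  m=-3: Y*=(0.165466, -0.102308)  Y=(-0.134440, 0.253590)  product (0.003699, 0.055715)
  m=-2: Y*=(-0.037738, 0.242440)  Y=(0.113436, -0.099936)  product (0.019948, 0.031273)
  m=-1: Y*=(0.177123, 0.206826)  Y=(0.311019, -0.117462)  product (0.079383, 0.043522)
  m=+0: Y*=(-0.187616, -0.000000)  Y=(-0.075167, 0.000000)  product (0.014103, 0.000000)
  m=+1: Y*=(-0.177123, 0.206826)  Y=(-0.311019, -0.117462)  product (0.079383, -0.043522)
  m=+2: Y*=(-0.037738, -0.242440)  Y=(0.113436, 0.099936)  product (0.019948, -0.031273)
  m=+3: Y*=(-0.165466, -0.102308)  Y=(0.134440, 0.253590)  product (0.003699, -0.055715)
  m=+4: Y*=(0.400198, -0.127681)  Y=(-0.051872, -0.408300)  product (-0.072891, -0.156778)
  m=+5: Y*=(-0.103909, 0.246213)  Y=(-0.051845, 0.216787)  product (-0.047989, -0.035291)
Total Σ_m = (-0.021598, 0.000000). Multiply by 1.142397: (-0.024674, 0.000000). P_5(cos γ) = -0.024674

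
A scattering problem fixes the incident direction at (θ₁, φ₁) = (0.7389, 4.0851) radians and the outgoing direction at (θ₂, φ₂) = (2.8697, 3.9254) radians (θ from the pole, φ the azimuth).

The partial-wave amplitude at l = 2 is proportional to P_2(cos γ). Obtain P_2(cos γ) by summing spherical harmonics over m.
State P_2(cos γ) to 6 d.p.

Expand P_2 via completeness: Σ_{m} conj(Y_{2,m}) at Ω₁ times Y_{2,m} at Ω₂ —
  [-2]  conj(Y_{2,-2})(Ω₁) = -0.054483+0.166515i ; Y_{2,-2}(Ω₂) = +0.000089-0.027859i ; Δ = +0.004634+0.001533i
  [-1]  conj(Y_{2,-1})(Ω₁) = -0.225745-0.311385i ; Y_{2,-1}(Ω₂) = +0.141540-0.141090i ; Δ = -0.075885-0.012223i
  [+0]  conj(Y_{2,0})(Ω₁) = +0.201628-0.000000i ; Y_{2,0}(Ω₂) = +0.562543+0.000000i ; Δ = +0.113424+0.000000i
  [+1]  conj(Y_{2,1})(Ω₁) = +0.225745-0.311385i ; Y_{2,1}(Ω₂) = -0.141540-0.141090i ; Δ = -0.075885+0.012223i
  [+2]  conj(Y_{2,2})(Ω₁) = -0.054483-0.166515i ; Y_{2,2}(Ω₂) = +0.000089+0.027859i ; Δ = +0.004634-0.001533i
Σ over m = -0.029078+0.000000i; ×(4π/5) → -0.073081+0.000000i. Real part: -0.073081

-0.073081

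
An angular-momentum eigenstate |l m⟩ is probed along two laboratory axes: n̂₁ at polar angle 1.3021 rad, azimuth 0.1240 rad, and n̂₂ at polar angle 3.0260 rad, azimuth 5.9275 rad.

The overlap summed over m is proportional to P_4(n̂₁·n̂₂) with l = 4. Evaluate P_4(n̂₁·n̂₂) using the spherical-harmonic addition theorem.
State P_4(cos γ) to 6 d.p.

0.276084

Expand P_4 via completeness: Σ_{m} conj(Y_{4,m}) at Ω₁ times Y_{4,m} at Ω₂ —
  [-4]  conj(Y_{4,-4})(Ω₁) = (0.336278, 0.181967) ; Y_{4,-4}(Ω₂) = (0.000012, 0.000077) ; Δ = (-0.000010, 0.000028)
  [-3]  conj(Y_{4,-3})(Ω₁) = (0.277418, 0.108239) ; Y_{4,-3}(Ω₂) = (-0.000921, -0.001671) ; Δ = (-0.000075, -0.000563)
  [-2]  conj(Y_{4,-2})(Ω₁) = (-0.152725, -0.038672) ; Y_{4,-2}(Ω₂) = (0.019910, 0.017161) ; Δ = (-0.002377, -0.003391)
  [-1]  conj(Y_{4,-1})(Ω₁) = (-0.301192, -0.037540) ; Y_{4,-1}(Ω₂) = (-0.198498, -0.073739) ; Δ = (0.057018, 0.029661)
  [+0]  conj(Y_{4,0})(Ω₁) = (0.112084, -0.000000) ; Y_{4,0}(Ω₂) = (0.790652, 0.000000) ; Δ = (0.088619, 0.000000)
  [+1]  conj(Y_{4,1})(Ω₁) = (0.301192, -0.037540) ; Y_{4,1}(Ω₂) = (0.198498, -0.073739) ; Δ = (0.057018, -0.029661)
  [+2]  conj(Y_{4,2})(Ω₁) = (-0.152725, 0.038672) ; Y_{4,2}(Ω₂) = (0.019910, -0.017161) ; Δ = (-0.002377, 0.003391)
  [+3]  conj(Y_{4,3})(Ω₁) = (-0.277418, 0.108239) ; Y_{4,3}(Ω₂) = (0.000921, -0.001671) ; Δ = (-0.000075, 0.000563)
  [+4]  conj(Y_{4,4})(Ω₁) = (0.336278, -0.181967) ; Y_{4,4}(Ω₂) = (0.000012, -0.000077) ; Δ = (-0.000010, -0.000028)
Total Σ_m = (0.197731, -0.000000). Multiply by 1.396263: (0.276084, -0.000000). P_4(cos γ) = 0.276084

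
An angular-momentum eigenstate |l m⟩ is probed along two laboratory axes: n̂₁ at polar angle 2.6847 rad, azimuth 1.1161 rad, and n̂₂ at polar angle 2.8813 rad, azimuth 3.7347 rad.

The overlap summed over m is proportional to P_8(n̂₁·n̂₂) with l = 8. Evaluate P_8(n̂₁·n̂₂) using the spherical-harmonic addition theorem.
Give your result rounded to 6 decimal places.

0.127300

Summing Y*_{l m}(θ₁,φ₁)·Y_{l m}(θ₂,φ₂) over m ∈ [−8, 8]; prefactor 4π/(2·8+1) = 0.739198:
  term(m=-8) = (-0.000000, -0.000000)   from Y*(Ω₁)=(-0.000650, 0.000352), Y(Ω₂)=(0.000000, 0.000010)
  term(m=-7) = (0.000001, 0.000000)   from Y*(Ω₁)=(-0.000248, -0.006012), Y(Ω₂)=(-0.000079, 0.000126)
  term(m=-6) = (-0.000044, 0.000000)   from Y*(Ω₁)=(0.028158, 0.012353), Y(Ω₂)=(-0.001301, 0.000576)
  term(m=-5) = (0.000935, -0.000543)   from Y*(Ω₁)=(-0.084501, 0.071563), Y(Ω₂)=(-0.009614, -0.001710)
  term(m=-4) = (-0.007027, 0.012240)   from Y*(Ω₁)=(-0.069891, -0.276030), Y(Ω₂)=(-0.035613, -0.034475)
  term(m=-3) = (-0.000165, -0.090668)   from Y*(Ω₁)=(0.484600, 0.101622), Y(Ω₂)=(-0.037908, -0.179149)
  term(m=-2) = (0.109004, 0.188273)   from Y*(Ω₁)=(-0.290161, 0.372787), Y(Ω₂)=(0.172774, -0.426883)
  term(m=-1) = (0.012002, 0.006920)   from Y*(Ω₁)=(0.009377, 0.019181), Y(Ω₂)=(0.538043, -0.362676)
  term(m=+0) = (-0.057197, -0.000000)   from Y*(Ω₁)=(-0.476032, -0.000000), Y(Ω₂)=(0.120155, 0.000000)
  term(m=+1) = (0.012002, -0.006920)   from Y*(Ω₁)=(-0.009377, 0.019181), Y(Ω₂)=(-0.538043, -0.362676)
  term(m=+2) = (0.109004, -0.188273)   from Y*(Ω₁)=(-0.290161, -0.372787), Y(Ω₂)=(0.172774, 0.426883)
  term(m=+3) = (-0.000165, 0.090668)   from Y*(Ω₁)=(-0.484600, 0.101622), Y(Ω₂)=(0.037908, -0.179149)
  term(m=+4) = (-0.007027, -0.012240)   from Y*(Ω₁)=(-0.069891, 0.276030), Y(Ω₂)=(-0.035613, 0.034475)
  term(m=+5) = (0.000935, 0.000543)   from Y*(Ω₁)=(0.084501, 0.071563), Y(Ω₂)=(0.009614, -0.001710)
  term(m=+6) = (-0.000044, -0.000000)   from Y*(Ω₁)=(0.028158, -0.012353), Y(Ω₂)=(-0.001301, -0.000576)
  term(m=+7) = (0.000001, -0.000000)   from Y*(Ω₁)=(0.000248, -0.006012), Y(Ω₂)=(0.000079, 0.000126)
  term(m=+8) = (-0.000000, 0.000000)   from Y*(Ω₁)=(-0.000650, -0.000352), Y(Ω₂)=(0.000000, -0.000010)
Accumulated sum (0.172214, 0.000000); after 4π/(2l+1) scaling, (0.127300, 0.000000) ⇒ P_8 = 0.127300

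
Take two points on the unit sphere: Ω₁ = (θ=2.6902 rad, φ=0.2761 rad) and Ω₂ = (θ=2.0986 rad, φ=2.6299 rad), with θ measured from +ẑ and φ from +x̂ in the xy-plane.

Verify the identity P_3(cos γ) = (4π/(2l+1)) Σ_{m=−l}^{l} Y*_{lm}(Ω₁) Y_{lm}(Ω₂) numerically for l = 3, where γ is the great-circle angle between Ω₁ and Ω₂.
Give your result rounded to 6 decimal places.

Expand P_3 via completeness: Σ_{m} conj(Y_{3,m}) at Ω₁ times Y_{3,m} at Ω₂ —
  m=-3: +0.023416+0.025517i × -0.009607-0.268847i = +0.006635-0.006540i  (running Σ = +0.006635-0.006540i)
  m=-2: -0.148984-0.091794i × -0.199944-0.328019i = -0.000322+0.067223i  (running Σ = +0.006313+0.060683i)
  m=-1: +0.413501+0.117160i × -0.065303-0.036673i = -0.022706-0.022815i  (running Σ = -0.016393+0.037868i)
  m=0: -0.352107-0.000000i × +0.325474+0.000000i = -0.114602-0.000000i  (running Σ = -0.130995+0.037868i)
  m=1: -0.413501+0.117160i × +0.065303-0.036673i = -0.022706+0.022815i  (running Σ = -0.153701+0.060683i)
  m=2: -0.148984+0.091794i × -0.199944+0.328019i = -0.000322-0.067223i  (running Σ = -0.154023-0.006540i)
  m=3: -0.023416+0.025517i × +0.009607-0.268847i = +0.006635+0.006540i  (running Σ = -0.147388-0.000000i)
Σ over m = -0.147388-0.000000i; ×(4π/7) → -0.264590-0.000000i. Real part: -0.264590

-0.264590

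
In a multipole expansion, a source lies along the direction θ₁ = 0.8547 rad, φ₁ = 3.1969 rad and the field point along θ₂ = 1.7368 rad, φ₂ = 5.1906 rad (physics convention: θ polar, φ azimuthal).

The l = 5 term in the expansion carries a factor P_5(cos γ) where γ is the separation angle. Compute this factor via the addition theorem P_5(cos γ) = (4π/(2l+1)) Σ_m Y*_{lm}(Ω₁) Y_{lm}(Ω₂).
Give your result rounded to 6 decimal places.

-0.251408

Addition theorem: P_5(cos γ) = (4π/11) Σ_m Y*_{lm}(Ω₁) Y_{lm}(Ω₂), m = −5…5:
  term(m=-5) = -0.04203 + 0.02541j   from Y*(Ω₁)=-0.10908 - 0.03096j, Y(Ω₂)=0.29538 - 0.31673j
  term(m=-4) = 0.00863 + 0.07108j   from Y*(Ω₁)=0.30442 + 0.06847j, Y(Ω₂)=0.07697 + 0.21617j
  term(m=-3) = -0.10216 - 0.03183j   from Y*(Ω₁)=-0.42159 - 0.07060j, Y(Ω₂)=0.24800 + 0.03398j
  term(m=-2) = -0.03074 + 0.03470j   from Y*(Ω₁)=0.18422 + 0.02046j, Y(Ω₂)=-0.14416 + 0.20435j
  term(m=-1) = 0.02248 + 0.04996j   from Y*(Ω₁)=0.27341 + 0.01514j, Y(Ω₂)=0.09207 + 0.17763j
  term(m=+0) = 0.06754 + 0.00000j   from Y*(Ω₁)=-0.26607 + 0.00000j, Y(Ω₂)=-0.25385 + 0.00000j
  term(m=+1) = 0.02248 - 0.04996j   from Y*(Ω₁)=-0.27341 + 0.01514j, Y(Ω₂)=-0.09207 + 0.17763j
  term(m=+2) = -0.03074 - 0.03470j   from Y*(Ω₁)=0.18422 - 0.02046j, Y(Ω₂)=-0.14416 - 0.20435j
  term(m=+3) = -0.10216 + 0.03183j   from Y*(Ω₁)=0.42159 - 0.07060j, Y(Ω₂)=-0.24800 + 0.03398j
  term(m=+4) = 0.00863 - 0.07108j   from Y*(Ω₁)=0.30442 - 0.06847j, Y(Ω₂)=0.07697 - 0.21617j
  term(m=+5) = -0.04203 - 0.02541j   from Y*(Ω₁)=0.10908 - 0.03096j, Y(Ω₂)=-0.29538 - 0.31673j
Accumulated sum -0.22007 + 0.00000j; after 4π/(2l+1) scaling, -0.25141 + 0.00000j ⇒ P_5 = -0.251408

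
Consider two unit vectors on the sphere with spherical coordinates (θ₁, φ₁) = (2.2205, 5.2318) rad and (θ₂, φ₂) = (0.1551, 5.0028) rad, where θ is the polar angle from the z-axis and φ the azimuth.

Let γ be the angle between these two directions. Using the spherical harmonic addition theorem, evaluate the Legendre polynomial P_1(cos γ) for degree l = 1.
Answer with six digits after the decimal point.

-0.477894

Addition theorem: P_1(cos γ) = (4π/3) Σ_m Y*_{lm}(Ω₁) Y_{lm}(Ω₂), m = −1…1:
  term(m=-1) = (0.014299, 0.003333)   from Y*(Ω₁)=(0.136553, -0.238821), Y(Ω₂)=(0.015283, 0.051137)
  term(m=+0) = (-0.142688, -0.000000)   from Y*(Ω₁)=(-0.295580, -0.000000), Y(Ω₂)=(0.482737, 0.000000)
  term(m=+1) = (0.014299, -0.003333)   from Y*(Ω₁)=(-0.136553, -0.238821), Y(Ω₂)=(-0.015283, 0.051137)
Total Σ_m = (-0.114089, 0.000000). Multiply by 4.188790: (-0.477894, 0.000000). P_1(cos γ) = -0.477894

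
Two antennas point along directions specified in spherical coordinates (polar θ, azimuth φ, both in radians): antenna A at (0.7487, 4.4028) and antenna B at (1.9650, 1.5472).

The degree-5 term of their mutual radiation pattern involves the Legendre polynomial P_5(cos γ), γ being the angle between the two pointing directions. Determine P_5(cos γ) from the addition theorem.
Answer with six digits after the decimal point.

0.134154

Addition theorem: P_5(cos γ) = (4π/11) Σ_m Y*_{lm}(Ω₁) Y_{lm}(Ω₂), m = −5…5:
  m=-5: Y*=-0.06781 - 0.00155j  Y=0.03666 - 0.30927j  product -0.00296 + 0.02091j
  m=-4: Y*=0.07533 - 0.21819j  Y=-0.40784 - 0.03861j  product -0.03915 + 0.08608j
  m=-3: Y*=0.33467 + 0.25023j  Y=-0.00631 + 0.08898j  product -0.02438 + 0.02820j
  m=-2: Y*=-0.28576 + 0.20365j  Y=-0.30899 - 0.01459j  product 0.09127 - 0.05876j
  m=-1: Y*=0.03089 + 0.09658j  Y=-0.00424 + 0.17981j  product -0.01750 + 0.00515j
  m=+0: Y*=-0.37885 + 0.00000j  Y=-0.27153 + 0.00000j  product 0.10287 + 0.00000j
  m=+1: Y*=-0.03089 + 0.09658j  Y=0.00424 + 0.17981j  product -0.01750 - 0.00515j
  m=+2: Y*=-0.28576 - 0.20365j  Y=-0.30899 + 0.01459j  product 0.09127 + 0.05876j
  m=+3: Y*=-0.33467 + 0.25023j  Y=0.00631 + 0.08898j  product -0.02438 - 0.02820j
  m=+4: Y*=0.07533 + 0.21819j  Y=-0.40784 + 0.03861j  product -0.03915 - 0.08608j
  m=+5: Y*=0.06781 - 0.00155j  Y=-0.03666 - 0.30927j  product -0.00296 - 0.02091j
Accumulated sum 0.11743 + 0.00000j; after 4π/(2l+1) scaling, 0.13415 + 0.00000j ⇒ P_5 = 0.134154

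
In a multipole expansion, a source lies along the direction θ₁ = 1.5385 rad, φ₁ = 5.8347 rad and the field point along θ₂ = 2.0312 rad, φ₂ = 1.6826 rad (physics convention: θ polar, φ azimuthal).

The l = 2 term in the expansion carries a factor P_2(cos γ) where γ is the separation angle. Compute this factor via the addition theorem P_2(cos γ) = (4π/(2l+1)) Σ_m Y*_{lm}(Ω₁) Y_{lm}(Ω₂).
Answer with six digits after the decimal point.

-0.139565

Term-by-term m-sum for l=2 (normalisation 4π/5 = 2.513274):
  m=-2: Y*=+0.240776-0.301535i  Y=-0.302301+0.068746i  product -0.052057+0.107707i
  m=-1: Y*=+0.022467-0.010811i  Y=+0.034309+0.305589i  product +0.004075+0.006495i
  m=+0: Y*=-0.314405-0.000000i  Y=-0.128606+0.000000i  product +0.040434+0.000000i
  m=+1: Y*=-0.022467-0.010811i  Y=-0.034309+0.305589i  product +0.004075-0.006495i
  m=+2: Y*=+0.240776+0.301535i  Y=-0.302301-0.068746i  product -0.052057-0.107707i
Total Σ_m = -0.055531+0.000000i. Multiply by 2.513274: -0.139565+0.000000i. P_2(cos γ) = -0.139565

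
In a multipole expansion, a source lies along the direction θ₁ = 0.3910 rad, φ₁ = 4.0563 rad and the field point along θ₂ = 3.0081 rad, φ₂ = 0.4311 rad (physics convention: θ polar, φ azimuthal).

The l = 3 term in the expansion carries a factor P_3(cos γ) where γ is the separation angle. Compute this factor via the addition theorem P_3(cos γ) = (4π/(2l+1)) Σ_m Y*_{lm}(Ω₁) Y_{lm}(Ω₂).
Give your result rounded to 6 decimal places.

Expand P_3 via completeness: Σ_{m} conj(Y_{3,m}) at Ω₁ times Y_{3,m} at Ω₂ —
  term(m=-3) = -0.00000 - 0.00002j   from Y*(Ω₁)=0.02130 - 0.00894j, Y(Ω₂)=0.00027 - 0.00095j
  term(m=-2) = -0.00140 - 0.00203j   from Y*(Ω₁)=-0.03510 + 0.13267j, Y(Ω₂)=-0.01168 + 0.01362j
  term(m=-1) = -0.06006 - 0.03154j   from Y*(Ω₁)=-0.24598 - 0.31951j, Y(Ω₂)=0.15285 - 0.07031j
  term(m=+0) = -0.31068 + 0.00000j   from Y*(Ω₁)=0.43946 + 0.00000j, Y(Ω₂)=-0.70695 + 0.00000j
  term(m=+1) = -0.06006 + 0.03154j   from Y*(Ω₁)=0.24598 - 0.31951j, Y(Ω₂)=-0.15285 - 0.07031j
  term(m=+2) = -0.00140 + 0.00203j   from Y*(Ω₁)=-0.03510 - 0.13267j, Y(Ω₂)=-0.01168 - 0.01362j
  term(m=+3) = -0.00000 + 0.00002j   from Y*(Ω₁)=-0.02130 - 0.00894j, Y(Ω₂)=-0.00027 - 0.00095j
Total Σ_m = -0.43360 - 0.00000j. Multiply by 1.795196: -0.77840 - 0.00000j. P_3(cos γ) = -0.778404

-0.778404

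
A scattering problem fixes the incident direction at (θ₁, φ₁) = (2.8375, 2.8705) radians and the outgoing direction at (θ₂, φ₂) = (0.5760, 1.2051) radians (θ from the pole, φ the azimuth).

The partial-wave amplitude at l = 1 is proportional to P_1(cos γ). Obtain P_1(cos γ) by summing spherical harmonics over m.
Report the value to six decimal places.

-0.815576

Term-by-term m-sum for l=1 (normalisation 4π/3 = 4.188790):
  m=-1: -0.099672+0.027702i × +0.067294-0.175738i = -0.001839+0.019380i  (running Σ = -0.001839+0.019380i)
  m=0: -0.466185-0.000000i × +0.409766+0.000000i = -0.191027-0.000000i  (running Σ = -0.192865+0.019380i)
  m=1: +0.099672+0.027702i × -0.067294-0.175738i = -0.001839-0.019380i  (running Σ = -0.194704+0.000000i)
Σ over m = -0.194704+0.000000i; ×(4π/3) → -0.815576+0.000000i. Real part: -0.815576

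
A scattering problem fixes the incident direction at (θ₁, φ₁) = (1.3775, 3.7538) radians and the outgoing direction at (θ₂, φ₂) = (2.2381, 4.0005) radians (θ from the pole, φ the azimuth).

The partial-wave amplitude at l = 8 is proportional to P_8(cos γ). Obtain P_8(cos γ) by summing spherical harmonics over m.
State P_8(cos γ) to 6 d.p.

Term-by-term m-sum for l=8 (normalisation 4π/17 = 0.739198):
  m=-8: (0.081690, -0.435870) × (0.062149, -0.041439) = (-0.012985, -0.030474)  (running Σ = (-0.012985, -0.030474))
  m=-7: (0.143775, 0.316045) × (0.226829, 0.062980) = (0.012708, 0.080743)  (running Σ = (-0.000277, 0.050269))
  m=-6: (0.129416, 0.076115) × (0.179093, 0.379379) = (-0.005699, 0.062729)  (running Σ = (-0.005976, 0.112998))
  m=-5: (-0.346736, 0.027992) × (-0.167624, 0.377533) = (0.047553, -0.135596)  (running Σ = (0.041577, -0.022598))
  m=-4: (-0.031171, 0.025871) × (-0.071094, 0.021528) = (0.001659, -0.002510)  (running Σ = (0.043236, -0.025108))
  m=-3: (0.087227, -0.320370) × (0.273759, 0.173496) = (0.079462, -0.072571)  (running Σ = (0.122698, -0.097679))
  m=-2: (0.003183, 0.008820) × (0.038002, 0.256618) = (-0.002142, 0.001152)  (running Σ = (0.120556, -0.096527))
  m=-1: (0.263133, 0.184775) × (0.141754, -0.164292) = (0.067657, -0.017038)  (running Σ = (0.188213, -0.113565))
  m=0: (-0.024080, -0.000000) × (0.296085, 0.000000) = (-0.007130, -0.000000)  (running Σ = (0.181084, -0.113565))
  m=1: (-0.263133, 0.184775) × (-0.141754, -0.164292) = (0.067657, 0.017038)  (running Σ = (0.248741, -0.096527))
  m=2: (0.003183, -0.008820) × (0.038002, -0.256618) = (-0.002142, -0.001152)  (running Σ = (0.246599, -0.097679))
  m=3: (-0.087227, -0.320370) × (-0.273759, 0.173496) = (0.079462, 0.072571)  (running Σ = (0.326061, -0.025108))
  m=4: (-0.031171, -0.025871) × (-0.071094, -0.021528) = (0.001659, 0.002510)  (running Σ = (0.327720, -0.022598))
  m=5: (0.346736, 0.027992) × (0.167624, 0.377533) = (0.047553, 0.135596)  (running Σ = (0.375273, 0.112998))
  m=6: (0.129416, -0.076115) × (0.179093, -0.379379) = (-0.005699, -0.062729)  (running Σ = (0.369575, 0.050269))
  m=7: (-0.143775, 0.316045) × (-0.226829, 0.062980) = (0.012708, -0.080743)  (running Σ = (0.382282, -0.030474))
  m=8: (0.081690, 0.435870) × (0.062149, 0.041439) = (-0.012985, 0.030474)  (running Σ = (0.369297, -0.000000))
Accumulated sum (0.369297, -0.000000); after 4π/(2l+1) scaling, (0.272984, -0.000000) ⇒ P_8 = 0.272984

0.272984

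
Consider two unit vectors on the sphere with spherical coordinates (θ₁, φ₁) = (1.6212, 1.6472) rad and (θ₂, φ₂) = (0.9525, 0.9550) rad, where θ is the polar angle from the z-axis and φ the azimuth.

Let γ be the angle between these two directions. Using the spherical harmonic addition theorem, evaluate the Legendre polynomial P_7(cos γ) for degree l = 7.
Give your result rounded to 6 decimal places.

Summing Y*_{l m}(θ₁,φ₁)·Y_{l m}(θ₂,φ₂) over m ∈ [−7, 7]; prefactor 4π/(2·7+1) = 0.837758:
  term(m=-7) = 0.00784 - 0.05860j   from Y*(Ω₁)=0.25261 - 0.42640j, Y(Ω₂)=0.10979 - 0.04665j
  term(m=-6) = 0.01576 + 0.02518j   from Y*(Ω₁)=0.08389 + 0.04140j, Y(Ω₂)=0.27015 + 0.16682j
  term(m=-5) = 0.14862 + 0.04915j   from Y*(Ω₁)=0.13144 - 0.32716j, Y(Ω₂)=0.02778 + 0.44312j
  term(m=-4) = -0.02608 + 0.01020j   from Y*(Ω₁)=0.10409 + 0.03284j, Y(Ω₂)=-0.19974 + 0.16100j
  term(m=-3) = 0.02746 - 0.04958j   from Y*(Ω₁)=0.07095 - 0.30411j, Y(Ω₂)=0.17461 + 0.04957j
  term(m=-2) = 0.00751 + 0.03984j   from Y*(Ω₁)=0.11440 + 0.01762j, Y(Ω₂)=0.11653 + 0.33027j
  term(m=-1) = -0.00894 - 0.00741j   from Y*(Ω₁)=0.02269 - 0.29644j, Y(Ω₂)=0.02255 - 0.03187j
  term(m=+0) = 0.04134 + 0.00000j   from Y*(Ω₁)=0.11768 + 0.00000j, Y(Ω₂)=0.35134 + 0.00000j
  term(m=+1) = -0.00894 + 0.00741j   from Y*(Ω₁)=-0.02269 - 0.29644j, Y(Ω₂)=-0.02255 - 0.03187j
  term(m=+2) = 0.00751 - 0.03984j   from Y*(Ω₁)=0.11440 - 0.01762j, Y(Ω₂)=0.11653 - 0.33027j
  term(m=+3) = 0.02746 + 0.04958j   from Y*(Ω₁)=-0.07095 - 0.30411j, Y(Ω₂)=-0.17461 + 0.04957j
  term(m=+4) = -0.02608 - 0.01020j   from Y*(Ω₁)=0.10409 - 0.03284j, Y(Ω₂)=-0.19974 - 0.16100j
  term(m=+5) = 0.14862 - 0.04915j   from Y*(Ω₁)=-0.13144 - 0.32716j, Y(Ω₂)=-0.02778 + 0.44312j
  term(m=+6) = 0.01576 - 0.02518j   from Y*(Ω₁)=0.08389 - 0.04140j, Y(Ω₂)=0.27015 - 0.16682j
  term(m=+7) = 0.00784 + 0.05860j   from Y*(Ω₁)=-0.25261 - 0.42640j, Y(Ω₂)=-0.10979 - 0.04665j
Σ over m = 0.38570 + 0.00000j; ×(4π/15) → 0.32312 + 0.00000j. Real part: 0.323125

0.323125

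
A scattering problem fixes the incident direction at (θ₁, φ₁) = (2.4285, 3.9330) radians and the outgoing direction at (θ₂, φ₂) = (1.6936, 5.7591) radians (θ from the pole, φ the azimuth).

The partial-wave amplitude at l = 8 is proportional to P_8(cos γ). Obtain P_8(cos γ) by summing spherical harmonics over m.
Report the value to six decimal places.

Summing Y*_{l m}(θ₁,φ₁)·Y_{l m}(θ₂,φ₂) over m ∈ [−8, 8]; prefactor 4π/(2·8+1) = 0.739198:
  term(m=-8) = (-0.003811, -0.007472)   from Y*(Ω₁)=(0.017267, 0.000831), Y(Ω₂)=(-0.240954, -0.421121)
  term(m=-7) = (0.018704, -0.004111)   from Y*(Ω₁)=(0.058859, -0.054105), Y(Ω₂)=(0.207033, 0.120473)
  term(m=-6) = (0.002429, -0.062295)   from Y*(Ω₁)=(0.008062, -0.223496), Y(Ω₂)=(0.278758, 0.000814)
  term(m=-5) = (0.104738, 0.031744)   from Y*(Ω₁)=(-0.281901, -0.299371), Y(Ω₂)=(-0.230816, 0.132514)
  term(m=-4) = (0.049068, -0.080107)   from Y*(Ω₁)=(-0.458176, -0.011015), Y(Ω₂)=(-0.102831, 0.177311)
  term(m=-3) = (0.031224, 0.032465)   from Y*(Ω₁)=(-0.118362, 0.114169), Y(Ω₂)=(0.000400, -0.273900)
  term(m=-2) = (-0.044105, 0.024705)   from Y*(Ω₁)=(0.003564, -0.296536), Y(Ω₂)=(-0.085089, -0.147710)
  term(m=-1) = (-0.022557, -0.086426)   from Y*(Ω₁)=(-0.227446, -0.230196), Y(Ω₂)=(0.238972, 0.138126)
  term(m=+0) = (0.032686, 0.000000)   from Y*(Ω₁)=(0.204222, -0.000000), Y(Ω₂)=(0.160051, 0.000000)
  term(m=+1) = (-0.022557, 0.086426)   from Y*(Ω₁)=(0.227446, -0.230196), Y(Ω₂)=(-0.238972, 0.138126)
  term(m=+2) = (-0.044105, -0.024705)   from Y*(Ω₁)=(0.003564, 0.296536), Y(Ω₂)=(-0.085089, 0.147710)
  term(m=+3) = (0.031224, -0.032465)   from Y*(Ω₁)=(0.118362, 0.114169), Y(Ω₂)=(-0.000400, -0.273900)
  term(m=+4) = (0.049068, 0.080107)   from Y*(Ω₁)=(-0.458176, 0.011015), Y(Ω₂)=(-0.102831, -0.177311)
  term(m=+5) = (0.104738, -0.031744)   from Y*(Ω₁)=(0.281901, -0.299371), Y(Ω₂)=(0.230816, 0.132514)
  term(m=+6) = (0.002429, 0.062295)   from Y*(Ω₁)=(0.008062, 0.223496), Y(Ω₂)=(0.278758, -0.000814)
  term(m=+7) = (0.018704, 0.004111)   from Y*(Ω₁)=(-0.058859, -0.054105), Y(Ω₂)=(-0.207033, 0.120473)
  term(m=+8) = (-0.003811, 0.007472)   from Y*(Ω₁)=(0.017267, -0.000831), Y(Ω₂)=(-0.240954, 0.421121)
Total Σ_m = (0.304066, -0.000000). Multiply by 0.739198: (0.224765, -0.000000). P_8(cos γ) = 0.224765

0.224765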